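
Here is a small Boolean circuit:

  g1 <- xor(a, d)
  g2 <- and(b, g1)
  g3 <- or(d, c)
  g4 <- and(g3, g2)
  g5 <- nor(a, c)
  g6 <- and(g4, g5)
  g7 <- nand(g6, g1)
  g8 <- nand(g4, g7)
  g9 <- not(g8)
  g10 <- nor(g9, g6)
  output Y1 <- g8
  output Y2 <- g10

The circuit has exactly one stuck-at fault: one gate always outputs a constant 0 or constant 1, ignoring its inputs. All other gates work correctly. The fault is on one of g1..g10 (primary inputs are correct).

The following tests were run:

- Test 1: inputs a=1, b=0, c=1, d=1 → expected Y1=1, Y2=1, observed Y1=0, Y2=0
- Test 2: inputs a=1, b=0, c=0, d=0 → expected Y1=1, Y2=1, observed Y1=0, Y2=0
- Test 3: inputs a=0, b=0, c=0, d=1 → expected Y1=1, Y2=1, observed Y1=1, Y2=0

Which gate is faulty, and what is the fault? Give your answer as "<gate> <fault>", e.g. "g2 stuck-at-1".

Fault-free values for test 1 (a=1, b=0, c=1, d=1): g1=0, g2=0, g3=1, g4=0, g5=0, g6=0, g7=1, g8=1, g9=0, g10=1, giving Y1=1, Y2=1. Observed Y1=0, Y2=0.
Test 1: faults giving observed Y1=0, Y2=0 are {g2 stuck-at-1, g4 stuck-at-1, g8 stuck-at-0}.
Test 2 (a=1, b=0, c=0, d=0): fault-free g1=1, g2=0, g3=0, g4=0, g5=0, g6=0, g7=1, g8=1, g9=0, g10=1 → Y1=1, Y2=1; observed Y1=0, Y2=0. Eliminates g2 stuck-at-1.
Test 3 (a=0, b=0, c=0, d=1): fault-free g1=1, g2=0, g3=1, g4=0, g5=1, g6=0, g7=1, g8=1, g9=0, g10=1 → Y1=1, Y2=1; observed Y1=1, Y2=0. Eliminates g8 stuck-at-0.
Only g4 stuck-at-1 is consistent with every test.

g4 stuck-at-1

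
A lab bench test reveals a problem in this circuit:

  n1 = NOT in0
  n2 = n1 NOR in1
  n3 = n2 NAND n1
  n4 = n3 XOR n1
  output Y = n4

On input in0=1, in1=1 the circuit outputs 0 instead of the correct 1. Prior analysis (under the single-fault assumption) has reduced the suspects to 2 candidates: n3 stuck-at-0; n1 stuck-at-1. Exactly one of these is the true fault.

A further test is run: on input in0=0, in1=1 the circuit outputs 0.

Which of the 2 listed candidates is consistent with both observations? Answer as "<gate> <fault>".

n1 stuck-at-1

Evaluate each candidate on input in0=0, in1=1:
  n3 stuck-at-0: n1=1, n2=0, n3=0 [stuck-at-0], n4=1 → 1 — eliminated
  n1 stuck-at-1: n1=1 [stuck-at-1], n2=0, n3=1, n4=0 → 0 — matches
Only n1 stuck-at-1 reproduces the observed 0.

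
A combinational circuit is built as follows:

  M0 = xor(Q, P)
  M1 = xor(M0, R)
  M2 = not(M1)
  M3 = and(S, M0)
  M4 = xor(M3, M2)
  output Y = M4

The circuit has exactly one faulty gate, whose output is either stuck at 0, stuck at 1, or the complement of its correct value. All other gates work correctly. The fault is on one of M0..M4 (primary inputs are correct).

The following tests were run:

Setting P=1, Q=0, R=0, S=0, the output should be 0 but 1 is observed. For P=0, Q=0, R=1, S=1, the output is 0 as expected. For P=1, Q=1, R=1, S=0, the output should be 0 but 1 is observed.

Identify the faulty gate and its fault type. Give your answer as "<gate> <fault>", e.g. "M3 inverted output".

Fault-free values for test 1 (P=1, Q=0, R=0, S=0): M0=1, M1=1, M2=0, M3=0, M4=0, giving Y=0. Observed 1.
Test 1: faults giving observed 1 are {M0 stuck-at-0, M0 inverted output, M1 stuck-at-0, M1 inverted output, M2 stuck-at-1, M2 inverted output, M3 stuck-at-1, M3 inverted output, M4 stuck-at-1, M4 inverted output}.
Test 2 (P=0, Q=0, R=1, S=1): fault-free M0=0, M1=1, M2=0, M3=0, M4=0 → 0; observed 0. Eliminates M1 stuck-at-0, M1 inverted output, M2 stuck-at-1, M2 inverted output, M3 stuck-at-1, M3 inverted output, M4 stuck-at-1, M4 inverted output.
Test 3 (P=1, Q=1, R=1, S=0): fault-free M0=0, M1=1, M2=0, M3=0, M4=0 → 0; observed 1. Eliminates M0 stuck-at-0.
Only M0 inverted output is consistent with every test.

M0 inverted output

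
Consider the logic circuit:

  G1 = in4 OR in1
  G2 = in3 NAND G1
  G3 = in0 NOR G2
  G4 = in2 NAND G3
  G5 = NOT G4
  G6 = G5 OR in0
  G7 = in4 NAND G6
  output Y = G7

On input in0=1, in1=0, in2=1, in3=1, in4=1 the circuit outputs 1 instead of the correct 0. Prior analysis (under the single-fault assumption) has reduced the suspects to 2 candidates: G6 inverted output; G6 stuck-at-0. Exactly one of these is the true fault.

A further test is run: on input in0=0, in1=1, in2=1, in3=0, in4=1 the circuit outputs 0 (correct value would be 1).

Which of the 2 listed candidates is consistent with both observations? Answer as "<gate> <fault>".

G6 inverted output

Evaluate each candidate on input in0=0, in1=1, in2=1, in3=0, in4=1:
  G6 inverted output: G1=1, G2=1, G3=0, G4=1, G5=0, G6=1 [inverted output], G7=0 → 0 — matches
  G6 stuck-at-0: G1=1, G2=1, G3=0, G4=1, G5=0, G6=0 [stuck-at-0], G7=1 → 1 — eliminated
Only G6 inverted output reproduces the observed 0.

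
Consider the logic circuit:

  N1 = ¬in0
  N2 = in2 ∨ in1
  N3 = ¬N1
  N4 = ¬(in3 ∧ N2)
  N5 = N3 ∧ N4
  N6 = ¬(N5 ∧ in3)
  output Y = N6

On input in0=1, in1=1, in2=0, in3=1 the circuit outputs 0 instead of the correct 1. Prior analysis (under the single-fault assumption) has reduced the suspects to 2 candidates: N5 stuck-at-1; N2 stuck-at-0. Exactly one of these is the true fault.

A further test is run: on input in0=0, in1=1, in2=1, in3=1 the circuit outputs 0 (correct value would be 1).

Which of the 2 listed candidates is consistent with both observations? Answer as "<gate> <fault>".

Evaluate each candidate on input in0=0, in1=1, in2=1, in3=1:
  N5 stuck-at-1: N1=1, N2=1, N3=0, N4=0, N5=1 [stuck-at-1], N6=0 → 0 — matches
  N2 stuck-at-0: N1=1, N2=0 [stuck-at-0], N3=0, N4=1, N5=0, N6=1 → 1 — eliminated
Only N5 stuck-at-1 reproduces the observed 0.

N5 stuck-at-1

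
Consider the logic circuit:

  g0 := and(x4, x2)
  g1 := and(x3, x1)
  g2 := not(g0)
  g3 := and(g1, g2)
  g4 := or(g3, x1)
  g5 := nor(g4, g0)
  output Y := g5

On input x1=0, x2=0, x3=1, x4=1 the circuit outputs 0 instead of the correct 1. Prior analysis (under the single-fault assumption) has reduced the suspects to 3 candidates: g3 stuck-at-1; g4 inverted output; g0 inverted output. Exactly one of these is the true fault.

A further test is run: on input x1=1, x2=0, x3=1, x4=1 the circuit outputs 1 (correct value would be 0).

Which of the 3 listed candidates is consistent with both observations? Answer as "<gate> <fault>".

Evaluate each candidate on input x1=1, x2=0, x3=1, x4=1:
  g3 stuck-at-1: g0=0, g1=1, g2=1, g3=1 [stuck-at-1], g4=1, g5=0 → 0 — eliminated
  g4 inverted output: g0=0, g1=1, g2=1, g3=1, g4=0 [inverted output], g5=1 → 1 — matches
  g0 inverted output: g0=1 [inverted output], g1=1, g2=0, g3=0, g4=1, g5=0 → 0 — eliminated
Only g4 inverted output reproduces the observed 1.

g4 inverted output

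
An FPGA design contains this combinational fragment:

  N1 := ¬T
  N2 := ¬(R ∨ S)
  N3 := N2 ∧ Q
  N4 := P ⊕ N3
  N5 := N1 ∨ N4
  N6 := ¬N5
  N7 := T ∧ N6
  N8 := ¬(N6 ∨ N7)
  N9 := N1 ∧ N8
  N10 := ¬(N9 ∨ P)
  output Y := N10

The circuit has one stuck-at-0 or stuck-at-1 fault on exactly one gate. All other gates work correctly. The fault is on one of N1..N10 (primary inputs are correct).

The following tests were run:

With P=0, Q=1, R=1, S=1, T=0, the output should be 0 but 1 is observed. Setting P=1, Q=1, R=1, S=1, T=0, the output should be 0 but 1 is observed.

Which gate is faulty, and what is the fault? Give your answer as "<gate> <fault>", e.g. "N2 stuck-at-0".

Fault-free values for test 1 (P=0, Q=1, R=1, S=1, T=0): N1=1, N2=0, N3=0, N4=0, N5=1, N6=0, N7=0, N8=1, N9=1, N10=0, giving Y=0. Observed 1.
Test 1: faults giving observed 1 are {N1 stuck-at-0, N5 stuck-at-0, N6 stuck-at-1, N7 stuck-at-1, N8 stuck-at-0, N9 stuck-at-0, N10 stuck-at-1}.
Test 2 (P=1, Q=1, R=1, S=1, T=0): fault-free N1=1, N2=0, N3=0, N4=1, N5=1, N6=0, N7=0, N8=1, N9=1, N10=0 → 0; observed 1. Eliminates N1 stuck-at-0, N5 stuck-at-0, N6 stuck-at-1, N7 stuck-at-1, N8 stuck-at-0, N9 stuck-at-0.
Only N10 stuck-at-1 is consistent with every test.

N10 stuck-at-1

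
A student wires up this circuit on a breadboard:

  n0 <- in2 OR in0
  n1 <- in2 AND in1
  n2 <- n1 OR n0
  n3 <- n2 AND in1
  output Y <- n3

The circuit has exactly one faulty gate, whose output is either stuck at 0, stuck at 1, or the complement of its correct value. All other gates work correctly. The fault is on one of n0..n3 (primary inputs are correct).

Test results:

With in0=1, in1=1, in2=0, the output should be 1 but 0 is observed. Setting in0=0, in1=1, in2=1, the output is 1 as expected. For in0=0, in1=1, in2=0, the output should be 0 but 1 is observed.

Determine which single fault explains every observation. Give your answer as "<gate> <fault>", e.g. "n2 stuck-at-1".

n0 inverted output

Fault-free values for test 1 (in0=1, in1=1, in2=0): n0=1, n1=0, n2=1, n3=1, giving Y=1. Observed 0.
Test 1: faults giving observed 0 are {n0 stuck-at-0, n0 inverted output, n2 stuck-at-0, n2 inverted output, n3 stuck-at-0, n3 inverted output}.
Test 2 (in0=0, in1=1, in2=1): fault-free n0=1, n1=1, n2=1, n3=1 → 1; observed 1. Eliminates n2 stuck-at-0, n2 inverted output, n3 stuck-at-0, n3 inverted output.
Test 3 (in0=0, in1=1, in2=0): fault-free n0=0, n1=0, n2=0, n3=0 → 0; observed 1. Eliminates n0 stuck-at-0.
Only n0 inverted output is consistent with every test.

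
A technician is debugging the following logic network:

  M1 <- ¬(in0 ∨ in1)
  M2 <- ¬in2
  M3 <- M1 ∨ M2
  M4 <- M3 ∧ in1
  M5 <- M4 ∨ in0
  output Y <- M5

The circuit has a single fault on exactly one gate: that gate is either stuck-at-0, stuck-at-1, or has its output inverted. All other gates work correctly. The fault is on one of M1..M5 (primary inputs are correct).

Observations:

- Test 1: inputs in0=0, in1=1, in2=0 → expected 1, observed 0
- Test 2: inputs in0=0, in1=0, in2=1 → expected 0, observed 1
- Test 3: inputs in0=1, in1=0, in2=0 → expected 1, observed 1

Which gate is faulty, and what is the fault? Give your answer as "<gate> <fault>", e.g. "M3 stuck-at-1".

M4 inverted output

Fault-free values for test 1 (in0=0, in1=1, in2=0): M1=0, M2=1, M3=1, M4=1, M5=1, giving Y=1. Observed 0.
Test 1: faults giving observed 0 are {M2 stuck-at-0, M2 inverted output, M3 stuck-at-0, M3 inverted output, M4 stuck-at-0, M4 inverted output, M5 stuck-at-0, M5 inverted output}.
Test 2 (in0=0, in1=0, in2=1): fault-free M1=1, M2=0, M3=1, M4=0, M5=0 → 0; observed 1. Eliminates M2 stuck-at-0, M2 inverted output, M3 stuck-at-0, M3 inverted output, M4 stuck-at-0, M5 stuck-at-0.
Test 3 (in0=1, in1=0, in2=0): fault-free M1=0, M2=1, M3=1, M4=0, M5=1 → 1; observed 1. Eliminates M5 inverted output.
Only M4 inverted output is consistent with every test.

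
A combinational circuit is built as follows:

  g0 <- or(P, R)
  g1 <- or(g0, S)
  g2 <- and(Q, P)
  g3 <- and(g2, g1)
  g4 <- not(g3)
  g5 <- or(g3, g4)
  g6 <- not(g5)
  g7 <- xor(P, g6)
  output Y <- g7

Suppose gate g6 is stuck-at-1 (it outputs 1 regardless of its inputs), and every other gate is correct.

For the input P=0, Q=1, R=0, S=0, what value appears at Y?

Propagate with g6 forced: g0=0, g1=0, g2=0, g3=0, g4=1, g5=1, g6=1 [stuck-at-1], g7=1.
So Y = 1. (Without the fault it would be 0.)

1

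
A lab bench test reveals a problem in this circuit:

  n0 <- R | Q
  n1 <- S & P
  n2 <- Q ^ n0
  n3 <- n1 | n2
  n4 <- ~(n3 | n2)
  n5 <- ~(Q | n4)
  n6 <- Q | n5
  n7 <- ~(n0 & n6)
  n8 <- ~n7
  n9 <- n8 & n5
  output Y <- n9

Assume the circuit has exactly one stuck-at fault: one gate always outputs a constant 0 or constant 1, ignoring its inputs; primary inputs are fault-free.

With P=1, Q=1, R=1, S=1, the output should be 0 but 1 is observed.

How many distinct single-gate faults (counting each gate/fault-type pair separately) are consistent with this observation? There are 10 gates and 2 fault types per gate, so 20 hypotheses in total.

2

Fault-free: n0=1, n1=1, n2=0, n3=1, n4=0, n5=0, n6=1, n7=0, n8=1, n9=0 → 0. Observed 1.
  n0: none of the 2 fault types match ✗
  n1: none of the 2 fault types match ✗
  n2: none of the 2 fault types match ✗
  n3: none of the 2 fault types match ✗
  n4: none of the 2 fault types match ✗
  n5: stuck-at-1 ✓; others ✗
  n6: none of the 2 fault types match ✗
  n7: none of the 2 fault types match ✗
  n8: none of the 2 fault types match ✗
  n9: stuck-at-1 ✓; others ✗
Consistent faults: {n5 stuck-at-1, n9 stuck-at-1} — 2 in all.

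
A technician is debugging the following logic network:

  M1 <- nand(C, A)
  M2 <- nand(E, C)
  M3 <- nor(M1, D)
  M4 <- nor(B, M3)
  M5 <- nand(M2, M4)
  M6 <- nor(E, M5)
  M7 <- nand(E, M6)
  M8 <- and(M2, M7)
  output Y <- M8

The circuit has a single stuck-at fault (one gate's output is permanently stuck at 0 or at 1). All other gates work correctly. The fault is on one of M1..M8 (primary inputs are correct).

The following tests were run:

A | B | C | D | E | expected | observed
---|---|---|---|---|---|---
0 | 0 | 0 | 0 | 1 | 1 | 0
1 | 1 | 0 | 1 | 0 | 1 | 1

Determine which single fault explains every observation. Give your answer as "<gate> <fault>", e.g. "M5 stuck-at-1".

Fault-free values for test 1 (A=0, B=0, C=0, D=0, E=1): M1=1, M2=1, M3=0, M4=1, M5=0, M6=0, M7=1, M8=1, giving Y=1. Observed 0.
Test 1: faults giving observed 0 are {M2 stuck-at-0, M6 stuck-at-1, M7 stuck-at-0, M8 stuck-at-0}.
Test 2 (A=1, B=1, C=0, D=1, E=0): fault-free M1=1, M2=1, M3=0, M4=0, M5=1, M6=0, M7=1, M8=1 → 1; observed 1. Eliminates M2 stuck-at-0, M7 stuck-at-0, M8 stuck-at-0.
Only M6 stuck-at-1 is consistent with every test.

M6 stuck-at-1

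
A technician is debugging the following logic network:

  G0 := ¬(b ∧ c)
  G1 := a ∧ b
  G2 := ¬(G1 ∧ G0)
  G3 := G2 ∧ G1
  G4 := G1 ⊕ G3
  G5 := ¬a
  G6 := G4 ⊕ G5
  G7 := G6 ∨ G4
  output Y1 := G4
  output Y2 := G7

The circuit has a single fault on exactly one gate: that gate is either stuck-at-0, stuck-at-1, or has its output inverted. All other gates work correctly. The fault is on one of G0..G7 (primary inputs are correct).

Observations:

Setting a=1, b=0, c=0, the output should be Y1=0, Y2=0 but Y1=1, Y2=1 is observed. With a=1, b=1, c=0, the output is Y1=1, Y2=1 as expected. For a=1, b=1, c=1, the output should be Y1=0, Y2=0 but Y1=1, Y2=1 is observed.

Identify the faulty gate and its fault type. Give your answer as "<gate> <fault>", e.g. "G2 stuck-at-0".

Fault-free values for test 1 (a=1, b=0, c=0): G0=1, G1=0, G2=1, G3=0, G4=0, G5=0, G6=0, G7=0, giving Y1=0, Y2=0. Observed Y1=1, Y2=1.
Test 1: faults giving observed Y1=1, Y2=1 are {G1 stuck-at-1, G1 inverted output, G3 stuck-at-1, G3 inverted output, G4 stuck-at-1, G4 inverted output}.
Test 2 (a=1, b=1, c=0): fault-free G0=1, G1=1, G2=0, G3=0, G4=1, G5=0, G6=1, G7=1 → Y1=1, Y2=1; observed Y1=1, Y2=1. Eliminates G1 inverted output, G3 stuck-at-1, G3 inverted output, G4 inverted output.
Test 3 (a=1, b=1, c=1): fault-free G0=0, G1=1, G2=1, G3=1, G4=0, G5=0, G6=0, G7=0 → Y1=0, Y2=0; observed Y1=1, Y2=1. Eliminates G1 stuck-at-1.
Only G4 stuck-at-1 is consistent with every test.

G4 stuck-at-1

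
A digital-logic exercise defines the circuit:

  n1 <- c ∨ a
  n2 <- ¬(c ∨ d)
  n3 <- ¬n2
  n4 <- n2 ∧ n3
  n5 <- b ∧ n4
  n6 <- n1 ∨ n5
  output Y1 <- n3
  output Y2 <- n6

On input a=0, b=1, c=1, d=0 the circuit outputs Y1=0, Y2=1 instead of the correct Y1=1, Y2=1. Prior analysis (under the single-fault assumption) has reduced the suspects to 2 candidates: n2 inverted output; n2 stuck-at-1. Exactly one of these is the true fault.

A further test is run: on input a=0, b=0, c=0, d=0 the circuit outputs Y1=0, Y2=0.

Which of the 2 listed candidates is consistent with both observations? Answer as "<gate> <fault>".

Evaluate each candidate on input a=0, b=0, c=0, d=0:
  n2 inverted output: n1=0, n2=0 [inverted output], n3=1, n4=0, n5=0, n6=0 → Y1=1, Y2=0 — eliminated
  n2 stuck-at-1: n1=0, n2=1 [stuck-at-1], n3=0, n4=0, n5=0, n6=0 → Y1=0, Y2=0 — matches
Only n2 stuck-at-1 reproduces the observed Y1=0, Y2=0.

n2 stuck-at-1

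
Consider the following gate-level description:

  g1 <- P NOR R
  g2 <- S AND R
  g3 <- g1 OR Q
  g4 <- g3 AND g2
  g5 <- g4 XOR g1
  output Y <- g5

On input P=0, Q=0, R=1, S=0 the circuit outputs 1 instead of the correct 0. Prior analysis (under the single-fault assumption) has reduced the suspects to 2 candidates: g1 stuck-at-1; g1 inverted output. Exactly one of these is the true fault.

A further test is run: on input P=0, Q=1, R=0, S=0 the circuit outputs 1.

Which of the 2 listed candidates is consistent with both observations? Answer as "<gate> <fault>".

Evaluate each candidate on input P=0, Q=1, R=0, S=0:
  g1 stuck-at-1: g1=1 [stuck-at-1], g2=0, g3=1, g4=0, g5=1 → 1 — matches
  g1 inverted output: g1=0 [inverted output], g2=0, g3=1, g4=0, g5=0 → 0 — eliminated
Only g1 stuck-at-1 reproduces the observed 1.

g1 stuck-at-1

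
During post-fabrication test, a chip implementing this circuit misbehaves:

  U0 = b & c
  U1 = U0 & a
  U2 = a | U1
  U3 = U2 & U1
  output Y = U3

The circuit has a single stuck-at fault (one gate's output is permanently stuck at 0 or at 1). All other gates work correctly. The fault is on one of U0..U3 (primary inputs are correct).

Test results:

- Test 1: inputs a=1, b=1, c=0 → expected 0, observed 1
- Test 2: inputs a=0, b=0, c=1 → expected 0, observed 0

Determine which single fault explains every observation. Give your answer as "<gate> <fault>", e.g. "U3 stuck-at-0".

Fault-free values for test 1 (a=1, b=1, c=0): U0=0, U1=0, U2=1, U3=0, giving Y=0. Observed 1.
Test 1: faults giving observed 1 are {U0 stuck-at-1, U1 stuck-at-1, U3 stuck-at-1}.
Test 2 (a=0, b=0, c=1): fault-free U0=0, U1=0, U2=0, U3=0 → 0; observed 0. Eliminates U1 stuck-at-1, U3 stuck-at-1.
Only U0 stuck-at-1 is consistent with every test.

U0 stuck-at-1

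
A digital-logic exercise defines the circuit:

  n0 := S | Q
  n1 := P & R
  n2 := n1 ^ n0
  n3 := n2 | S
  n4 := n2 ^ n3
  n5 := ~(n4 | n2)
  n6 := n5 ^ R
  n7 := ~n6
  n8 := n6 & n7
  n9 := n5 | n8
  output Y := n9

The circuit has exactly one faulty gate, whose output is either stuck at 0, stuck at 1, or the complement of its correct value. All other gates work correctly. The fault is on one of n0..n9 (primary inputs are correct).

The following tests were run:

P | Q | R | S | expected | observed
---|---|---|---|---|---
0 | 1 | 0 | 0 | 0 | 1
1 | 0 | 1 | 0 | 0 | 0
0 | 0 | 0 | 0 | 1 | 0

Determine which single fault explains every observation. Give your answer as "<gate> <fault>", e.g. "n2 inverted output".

Fault-free values for test 1 (P=0, Q=1, R=0, S=0): n0=1, n1=0, n2=1, n3=1, n4=0, n5=0, n6=0, n7=1, n8=0, n9=0, giving Y=0. Observed 1.
Test 1: faults giving observed 1 are {n0 stuck-at-0, n0 inverted output, n1 stuck-at-1, n1 inverted output, n2 stuck-at-0, n2 inverted output, n5 stuck-at-1, n5 inverted output, n8 stuck-at-1, n8 inverted output, n9 stuck-at-1, n9 inverted output}.
Test 2 (P=1, Q=0, R=1, S=0): fault-free n0=0, n1=1, n2=1, n3=1, n4=0, n5=0, n6=1, n7=0, n8=0, n9=0 → 0; observed 0. Eliminates n0 inverted output, n1 inverted output, n2 stuck-at-0, n2 inverted output, n5 stuck-at-1, n5 inverted output, n8 stuck-at-1, n8 inverted output, n9 stuck-at-1, n9 inverted output.
Test 3 (P=0, Q=0, R=0, S=0): fault-free n0=0, n1=0, n2=0, n3=0, n4=0, n5=1, n6=1, n7=0, n8=0, n9=1 → 1; observed 0. Eliminates n0 stuck-at-0.
Only n1 stuck-at-1 is consistent with every test.

n1 stuck-at-1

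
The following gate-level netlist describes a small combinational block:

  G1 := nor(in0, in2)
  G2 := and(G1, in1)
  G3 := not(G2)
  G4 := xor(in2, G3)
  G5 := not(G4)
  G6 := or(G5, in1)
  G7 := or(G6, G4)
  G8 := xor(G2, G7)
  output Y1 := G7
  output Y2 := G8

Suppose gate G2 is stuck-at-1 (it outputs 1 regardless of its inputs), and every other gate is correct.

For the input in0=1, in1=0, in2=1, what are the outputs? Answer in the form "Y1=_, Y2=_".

Propagate with G2 forced: G1=0, G2=1 [stuck-at-1], G3=0, G4=1, G5=0, G6=0, G7=1, G8=0.
So the outputs are Y1=1, Y2=0. (Without the fault they would be Y1=1, Y2=1.)

Y1=1, Y2=0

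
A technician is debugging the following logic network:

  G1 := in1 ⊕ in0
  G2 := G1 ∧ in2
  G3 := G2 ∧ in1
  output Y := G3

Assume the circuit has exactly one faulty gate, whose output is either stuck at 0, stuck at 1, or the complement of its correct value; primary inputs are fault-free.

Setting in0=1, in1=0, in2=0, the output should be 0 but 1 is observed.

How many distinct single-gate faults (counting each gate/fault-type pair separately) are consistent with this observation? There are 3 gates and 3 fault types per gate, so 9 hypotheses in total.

2

Fault-free: G1=1, G2=0, G3=0 → 0. Observed 1.
  G1 stuck-at-0: output 0 ✗
  G1 stuck-at-1: output 0 ✗
  G1 inverted output: output 0 ✗
  G2 stuck-at-0: output 0 ✗
  G2 stuck-at-1: output 0 ✗
  G2 inverted output: output 0 ✗
  G3 stuck-at-0: output 0 ✗
  G3 stuck-at-1: output 1 ✓
  G3 inverted output: output 1 ✓
Consistent faults: {G3 stuck-at-1, G3 inverted output} — 2 in all.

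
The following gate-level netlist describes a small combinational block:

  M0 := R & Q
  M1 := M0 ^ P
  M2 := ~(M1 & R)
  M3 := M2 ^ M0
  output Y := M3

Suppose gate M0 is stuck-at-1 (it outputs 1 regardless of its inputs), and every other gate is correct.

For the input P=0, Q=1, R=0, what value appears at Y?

Propagate with M0 forced: M0=1 [stuck-at-1], M1=1, M2=1, M3=0.
So Y = 0. (Without the fault it would be 1.)

0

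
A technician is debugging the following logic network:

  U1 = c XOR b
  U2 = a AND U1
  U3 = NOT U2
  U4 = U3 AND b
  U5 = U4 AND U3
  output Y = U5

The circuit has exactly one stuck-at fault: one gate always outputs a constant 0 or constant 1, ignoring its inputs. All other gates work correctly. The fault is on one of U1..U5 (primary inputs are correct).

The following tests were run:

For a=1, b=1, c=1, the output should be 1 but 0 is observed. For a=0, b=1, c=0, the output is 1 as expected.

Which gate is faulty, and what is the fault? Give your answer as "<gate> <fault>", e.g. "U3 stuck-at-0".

U1 stuck-at-1

Fault-free values for test 1 (a=1, b=1, c=1): U1=0, U2=0, U3=1, U4=1, U5=1, giving Y=1. Observed 0.
Test 1: faults giving observed 0 are {U1 stuck-at-1, U2 stuck-at-1, U3 stuck-at-0, U4 stuck-at-0, U5 stuck-at-0}.
Test 2 (a=0, b=1, c=0): fault-free U1=1, U2=0, U3=1, U4=1, U5=1 → 1; observed 1. Eliminates U2 stuck-at-1, U3 stuck-at-0, U4 stuck-at-0, U5 stuck-at-0.
Only U1 stuck-at-1 is consistent with every test.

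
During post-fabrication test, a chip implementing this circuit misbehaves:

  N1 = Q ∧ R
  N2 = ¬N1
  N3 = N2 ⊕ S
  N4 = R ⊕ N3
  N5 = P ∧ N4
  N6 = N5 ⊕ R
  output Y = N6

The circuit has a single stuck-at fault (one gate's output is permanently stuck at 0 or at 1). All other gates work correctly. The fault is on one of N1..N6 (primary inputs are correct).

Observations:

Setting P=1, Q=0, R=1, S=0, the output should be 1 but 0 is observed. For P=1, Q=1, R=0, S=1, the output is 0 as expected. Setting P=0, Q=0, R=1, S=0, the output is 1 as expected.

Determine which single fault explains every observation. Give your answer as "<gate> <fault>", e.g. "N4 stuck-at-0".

N3 stuck-at-0

Fault-free values for test 1 (P=1, Q=0, R=1, S=0): N1=0, N2=1, N3=1, N4=0, N5=0, N6=1, giving Y=1. Observed 0.
Test 1: faults giving observed 0 are {N1 stuck-at-1, N2 stuck-at-0, N3 stuck-at-0, N4 stuck-at-1, N5 stuck-at-1, N6 stuck-at-0}.
Test 2 (P=1, Q=1, R=0, S=1): fault-free N1=0, N2=1, N3=0, N4=0, N5=0, N6=0 → 0; observed 0. Eliminates N1 stuck-at-1, N2 stuck-at-0, N4 stuck-at-1, N5 stuck-at-1.
Test 3 (P=0, Q=0, R=1, S=0): fault-free N1=0, N2=1, N3=1, N4=0, N5=0, N6=1 → 1; observed 1. Eliminates N6 stuck-at-0.
Only N3 stuck-at-0 is consistent with every test.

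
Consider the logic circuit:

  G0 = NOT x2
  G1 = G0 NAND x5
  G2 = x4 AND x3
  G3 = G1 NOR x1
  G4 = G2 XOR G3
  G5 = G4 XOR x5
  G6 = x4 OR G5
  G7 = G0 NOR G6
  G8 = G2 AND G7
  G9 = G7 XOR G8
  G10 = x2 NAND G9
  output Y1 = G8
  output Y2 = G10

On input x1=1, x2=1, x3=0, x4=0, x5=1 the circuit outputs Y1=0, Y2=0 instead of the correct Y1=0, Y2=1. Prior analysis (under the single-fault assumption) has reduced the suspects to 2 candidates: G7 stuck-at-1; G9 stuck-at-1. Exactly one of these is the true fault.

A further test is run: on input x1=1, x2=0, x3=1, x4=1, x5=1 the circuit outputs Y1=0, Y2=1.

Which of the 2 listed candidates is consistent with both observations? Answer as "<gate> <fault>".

G9 stuck-at-1

Evaluate each candidate on input x1=1, x2=0, x3=1, x4=1, x5=1:
  G7 stuck-at-1: G0=1, G1=0, G2=1, G3=0, G4=1, G5=0, G6=1, G7=1 [stuck-at-1], G8=1, G9=0, G10=1 → Y1=1, Y2=1 — eliminated
  G9 stuck-at-1: G0=1, G1=0, G2=1, G3=0, G4=1, G5=0, G6=1, G7=0, G8=0, G9=1 [stuck-at-1], G10=1 → Y1=0, Y2=1 — matches
Only G9 stuck-at-1 reproduces the observed Y1=0, Y2=1.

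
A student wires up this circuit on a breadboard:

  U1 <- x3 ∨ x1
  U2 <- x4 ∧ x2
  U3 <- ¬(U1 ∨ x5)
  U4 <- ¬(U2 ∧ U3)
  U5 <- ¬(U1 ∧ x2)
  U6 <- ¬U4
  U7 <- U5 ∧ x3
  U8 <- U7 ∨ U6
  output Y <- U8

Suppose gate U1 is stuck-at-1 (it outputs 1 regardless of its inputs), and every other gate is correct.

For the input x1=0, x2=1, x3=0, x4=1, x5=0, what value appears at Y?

0

Propagate with U1 forced: U1=1 [stuck-at-1], U2=1, U3=0, U4=1, U5=0, U6=0, U7=0, U8=0.
So Y = 0. (Without the fault it would be 1.)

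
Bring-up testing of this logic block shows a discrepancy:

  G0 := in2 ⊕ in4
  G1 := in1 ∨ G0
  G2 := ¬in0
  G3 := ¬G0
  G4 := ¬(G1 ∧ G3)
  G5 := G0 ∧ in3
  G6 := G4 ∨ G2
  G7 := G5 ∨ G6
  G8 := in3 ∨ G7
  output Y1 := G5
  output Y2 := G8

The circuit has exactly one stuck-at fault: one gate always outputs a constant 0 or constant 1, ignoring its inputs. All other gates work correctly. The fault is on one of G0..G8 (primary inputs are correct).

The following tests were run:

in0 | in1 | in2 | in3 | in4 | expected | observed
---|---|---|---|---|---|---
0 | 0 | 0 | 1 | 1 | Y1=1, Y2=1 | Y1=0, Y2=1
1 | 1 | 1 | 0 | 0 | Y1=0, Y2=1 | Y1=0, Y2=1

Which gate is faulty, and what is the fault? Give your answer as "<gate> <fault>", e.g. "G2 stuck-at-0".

G5 stuck-at-0

Fault-free values for test 1 (in0=0, in1=0, in2=0, in3=1, in4=1): G0=1, G1=1, G2=1, G3=0, G4=1, G5=1, G6=1, G7=1, G8=1, giving Y1=1, Y2=1. Observed Y1=0, Y2=1.
Test 1: faults giving observed Y1=0, Y2=1 are {G0 stuck-at-0, G5 stuck-at-0}.
Test 2 (in0=1, in1=1, in2=1, in3=0, in4=0): fault-free G0=1, G1=1, G2=0, G3=0, G4=1, G5=0, G6=1, G7=1, G8=1 → Y1=0, Y2=1; observed Y1=0, Y2=1. Eliminates G0 stuck-at-0.
Only G5 stuck-at-0 is consistent with every test.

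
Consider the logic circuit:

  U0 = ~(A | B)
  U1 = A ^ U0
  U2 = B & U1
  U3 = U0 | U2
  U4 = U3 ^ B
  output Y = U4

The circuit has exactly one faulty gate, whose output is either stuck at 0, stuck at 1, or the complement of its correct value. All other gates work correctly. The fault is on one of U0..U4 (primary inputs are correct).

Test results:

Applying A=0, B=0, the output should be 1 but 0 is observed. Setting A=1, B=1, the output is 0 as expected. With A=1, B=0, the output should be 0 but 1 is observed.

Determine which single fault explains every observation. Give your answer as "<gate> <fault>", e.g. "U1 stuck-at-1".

Fault-free values for test 1 (A=0, B=0): U0=1, U1=1, U2=0, U3=1, U4=1, giving Y=1. Observed 0.
Test 1: faults giving observed 0 are {U0 stuck-at-0, U0 inverted output, U3 stuck-at-0, U3 inverted output, U4 stuck-at-0, U4 inverted output}.
Test 2 (A=1, B=1): fault-free U0=0, U1=1, U2=1, U3=1, U4=0 → 0; observed 0. Eliminates U3 stuck-at-0, U3 inverted output, U4 inverted output.
Test 3 (A=1, B=0): fault-free U0=0, U1=1, U2=0, U3=0, U4=0 → 0; observed 1. Eliminates U0 stuck-at-0, U4 stuck-at-0.
Only U0 inverted output is consistent with every test.

U0 inverted output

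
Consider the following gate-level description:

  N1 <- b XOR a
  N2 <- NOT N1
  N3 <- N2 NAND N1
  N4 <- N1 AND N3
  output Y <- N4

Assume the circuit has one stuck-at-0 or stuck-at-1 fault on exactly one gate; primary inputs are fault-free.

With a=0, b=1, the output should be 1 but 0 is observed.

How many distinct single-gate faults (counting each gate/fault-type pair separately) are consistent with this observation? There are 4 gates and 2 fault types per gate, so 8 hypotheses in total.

Fault-free: N1=1, N2=0, N3=1, N4=1 → 1. Observed 0.
  N1 stuck-at-0: output 0 ✓
  N1 stuck-at-1: output 1 ✗
  N2 stuck-at-0: output 1 ✗
  N2 stuck-at-1: output 0 ✓
  N3 stuck-at-0: output 0 ✓
  N3 stuck-at-1: output 1 ✗
  N4 stuck-at-0: output 0 ✓
  N4 stuck-at-1: output 1 ✗
Consistent faults: {N1 stuck-at-0, N2 stuck-at-1, N3 stuck-at-0, N4 stuck-at-0} — 4 in all.

4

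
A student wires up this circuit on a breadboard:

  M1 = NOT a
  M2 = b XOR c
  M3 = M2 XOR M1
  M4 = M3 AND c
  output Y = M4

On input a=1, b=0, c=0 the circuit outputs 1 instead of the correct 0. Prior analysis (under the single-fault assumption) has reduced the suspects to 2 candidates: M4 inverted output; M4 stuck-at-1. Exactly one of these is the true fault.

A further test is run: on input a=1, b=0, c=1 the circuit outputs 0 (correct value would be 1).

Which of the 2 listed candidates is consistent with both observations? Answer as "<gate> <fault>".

Evaluate each candidate on input a=1, b=0, c=1:
  M4 inverted output: M1=0, M2=1, M3=1, M4=0 [inverted output] → 0 — matches
  M4 stuck-at-1: M1=0, M2=1, M3=1, M4=1 [stuck-at-1] → 1 — eliminated
Only M4 inverted output reproduces the observed 0.

M4 inverted output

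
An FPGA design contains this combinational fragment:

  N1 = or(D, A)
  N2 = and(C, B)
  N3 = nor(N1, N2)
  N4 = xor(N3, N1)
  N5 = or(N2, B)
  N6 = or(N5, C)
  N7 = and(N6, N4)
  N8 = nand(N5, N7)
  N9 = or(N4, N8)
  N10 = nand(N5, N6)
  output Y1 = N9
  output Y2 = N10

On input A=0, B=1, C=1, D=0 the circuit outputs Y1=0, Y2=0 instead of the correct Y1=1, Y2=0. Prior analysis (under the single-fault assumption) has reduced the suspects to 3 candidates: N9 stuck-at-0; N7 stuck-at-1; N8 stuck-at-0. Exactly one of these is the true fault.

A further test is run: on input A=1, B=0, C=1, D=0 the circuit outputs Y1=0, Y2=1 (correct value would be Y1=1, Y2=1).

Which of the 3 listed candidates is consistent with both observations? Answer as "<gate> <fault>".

Evaluate each candidate on input A=1, B=0, C=1, D=0:
  N9 stuck-at-0: N1=1, N2=0, N3=0, N4=1, N5=0, N6=1, N7=1, N8=1, N9=0 [stuck-at-0], N10=1 → Y1=0, Y2=1 — matches
  N7 stuck-at-1: N1=1, N2=0, N3=0, N4=1, N5=0, N6=1, N7=1 [stuck-at-1], N8=1, N9=1, N10=1 → Y1=1, Y2=1 — eliminated
  N8 stuck-at-0: N1=1, N2=0, N3=0, N4=1, N5=0, N6=1, N7=1, N8=0 [stuck-at-0], N9=1, N10=1 → Y1=1, Y2=1 — eliminated
Only N9 stuck-at-0 reproduces the observed Y1=0, Y2=1.

N9 stuck-at-0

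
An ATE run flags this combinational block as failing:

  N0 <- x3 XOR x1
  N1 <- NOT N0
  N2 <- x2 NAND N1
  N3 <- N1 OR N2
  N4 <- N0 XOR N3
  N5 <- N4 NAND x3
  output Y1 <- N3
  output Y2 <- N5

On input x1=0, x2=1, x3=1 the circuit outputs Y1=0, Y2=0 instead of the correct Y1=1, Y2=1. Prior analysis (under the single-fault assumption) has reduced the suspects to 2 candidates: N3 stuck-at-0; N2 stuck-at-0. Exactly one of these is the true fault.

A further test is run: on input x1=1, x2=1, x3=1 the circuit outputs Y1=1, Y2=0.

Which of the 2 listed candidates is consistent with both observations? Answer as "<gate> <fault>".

N2 stuck-at-0

Evaluate each candidate on input x1=1, x2=1, x3=1:
  N3 stuck-at-0: N0=0, N1=1, N2=0, N3=0 [stuck-at-0], N4=0, N5=1 → Y1=0, Y2=1 — eliminated
  N2 stuck-at-0: N0=0, N1=1, N2=0 [stuck-at-0], N3=1, N4=1, N5=0 → Y1=1, Y2=0 — matches
Only N2 stuck-at-0 reproduces the observed Y1=1, Y2=0.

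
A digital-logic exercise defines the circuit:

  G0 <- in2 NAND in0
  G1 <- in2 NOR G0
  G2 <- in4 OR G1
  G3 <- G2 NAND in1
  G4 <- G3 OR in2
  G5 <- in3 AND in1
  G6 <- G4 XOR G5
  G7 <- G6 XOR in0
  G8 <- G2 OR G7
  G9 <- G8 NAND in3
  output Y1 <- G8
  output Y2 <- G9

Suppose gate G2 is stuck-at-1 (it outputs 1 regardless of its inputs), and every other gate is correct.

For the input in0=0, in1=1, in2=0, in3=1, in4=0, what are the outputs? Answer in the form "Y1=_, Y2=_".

Propagate with G2 forced: G0=1, G1=0, G2=1 [stuck-at-1], G3=0, G4=0, G5=1, G6=1, G7=1, G8=1, G9=0.
So the outputs are Y1=1, Y2=0. (Without the fault they would be Y1=0, Y2=1.)

Y1=1, Y2=0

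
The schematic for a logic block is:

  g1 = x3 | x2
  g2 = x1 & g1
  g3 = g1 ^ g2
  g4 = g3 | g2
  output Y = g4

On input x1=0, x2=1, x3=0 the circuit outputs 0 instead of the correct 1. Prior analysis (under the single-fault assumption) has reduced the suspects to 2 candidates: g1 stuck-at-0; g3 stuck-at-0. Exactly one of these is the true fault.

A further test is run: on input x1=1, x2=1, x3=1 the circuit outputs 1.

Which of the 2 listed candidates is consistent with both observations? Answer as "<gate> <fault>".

Evaluate each candidate on input x1=1, x2=1, x3=1:
  g1 stuck-at-0: g1=0 [stuck-at-0], g2=0, g3=0, g4=0 → 0 — eliminated
  g3 stuck-at-0: g1=1, g2=1, g3=0 [stuck-at-0], g4=1 → 1 — matches
Only g3 stuck-at-0 reproduces the observed 1.

g3 stuck-at-0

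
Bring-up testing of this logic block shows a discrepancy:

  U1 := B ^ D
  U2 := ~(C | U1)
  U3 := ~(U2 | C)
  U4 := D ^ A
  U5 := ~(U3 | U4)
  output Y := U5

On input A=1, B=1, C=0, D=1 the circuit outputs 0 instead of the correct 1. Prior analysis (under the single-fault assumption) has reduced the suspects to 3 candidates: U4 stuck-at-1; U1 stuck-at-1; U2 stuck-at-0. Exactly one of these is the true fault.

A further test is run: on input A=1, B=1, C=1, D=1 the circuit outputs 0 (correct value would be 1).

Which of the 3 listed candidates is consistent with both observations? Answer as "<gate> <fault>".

U4 stuck-at-1

Evaluate each candidate on input A=1, B=1, C=1, D=1:
  U4 stuck-at-1: U1=0, U2=0, U3=0, U4=1 [stuck-at-1], U5=0 → 0 — matches
  U1 stuck-at-1: U1=1 [stuck-at-1], U2=0, U3=0, U4=0, U5=1 → 1 — eliminated
  U2 stuck-at-0: U1=0, U2=0 [stuck-at-0], U3=0, U4=0, U5=1 → 1 — eliminated
Only U4 stuck-at-1 reproduces the observed 0.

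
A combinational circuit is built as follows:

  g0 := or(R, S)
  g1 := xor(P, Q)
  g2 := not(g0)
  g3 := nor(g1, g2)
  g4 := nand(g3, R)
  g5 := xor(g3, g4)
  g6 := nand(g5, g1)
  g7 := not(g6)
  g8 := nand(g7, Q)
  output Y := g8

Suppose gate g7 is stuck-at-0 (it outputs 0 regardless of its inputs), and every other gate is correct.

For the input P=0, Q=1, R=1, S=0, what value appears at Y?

1

Propagate with g7 forced: g0=1, g1=1, g2=0, g3=0, g4=1, g5=1, g6=0, g7=0 [stuck-at-0], g8=1.
So Y = 1. (Without the fault it would be 0.)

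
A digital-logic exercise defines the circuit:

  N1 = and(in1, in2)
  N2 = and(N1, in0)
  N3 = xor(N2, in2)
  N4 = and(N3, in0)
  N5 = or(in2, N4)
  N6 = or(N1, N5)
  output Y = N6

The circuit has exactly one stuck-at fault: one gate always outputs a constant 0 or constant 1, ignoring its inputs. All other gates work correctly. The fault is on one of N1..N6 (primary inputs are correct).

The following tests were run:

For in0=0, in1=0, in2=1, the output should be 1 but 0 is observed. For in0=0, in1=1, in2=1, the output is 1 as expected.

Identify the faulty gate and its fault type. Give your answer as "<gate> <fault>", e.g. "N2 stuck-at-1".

Fault-free values for test 1 (in0=0, in1=0, in2=1): N1=0, N2=0, N3=1, N4=0, N5=1, N6=1, giving Y=1. Observed 0.
Test 1: faults giving observed 0 are {N5 stuck-at-0, N6 stuck-at-0}.
Test 2 (in0=0, in1=1, in2=1): fault-free N1=1, N2=0, N3=1, N4=0, N5=1, N6=1 → 1; observed 1. Eliminates N6 stuck-at-0.
Only N5 stuck-at-0 is consistent with every test.

N5 stuck-at-0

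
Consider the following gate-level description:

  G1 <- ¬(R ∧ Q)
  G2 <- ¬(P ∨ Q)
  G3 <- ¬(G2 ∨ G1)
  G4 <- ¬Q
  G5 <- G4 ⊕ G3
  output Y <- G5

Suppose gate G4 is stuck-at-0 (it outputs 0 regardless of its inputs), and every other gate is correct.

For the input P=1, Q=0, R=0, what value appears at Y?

Propagate with G4 forced: G1=1, G2=0, G3=0, G4=0 [stuck-at-0], G5=0.
So Y = 0. (Without the fault it would be 1.)

0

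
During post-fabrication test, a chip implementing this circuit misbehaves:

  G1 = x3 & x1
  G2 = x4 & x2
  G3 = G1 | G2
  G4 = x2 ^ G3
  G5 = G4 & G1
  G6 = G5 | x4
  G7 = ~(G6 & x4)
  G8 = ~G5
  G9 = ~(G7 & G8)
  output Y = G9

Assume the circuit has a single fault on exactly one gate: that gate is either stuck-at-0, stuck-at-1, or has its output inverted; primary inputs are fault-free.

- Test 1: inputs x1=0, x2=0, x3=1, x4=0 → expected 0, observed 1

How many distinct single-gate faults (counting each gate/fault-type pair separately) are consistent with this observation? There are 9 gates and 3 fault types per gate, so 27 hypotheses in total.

10

Fault-free: G1=0, G2=0, G3=0, G4=0, G5=0, G6=0, G7=1, G8=1, G9=0 → 0. Observed 1.
  G1: stuck-at-1, inverted output ✓; others ✗
  G2: none of the 3 fault types match ✗
  G3: none of the 3 fault types match ✗
  G4: none of the 3 fault types match ✗
  G5: stuck-at-1, inverted output ✓; others ✗
  G6: none of the 3 fault types match ✗
  G7: stuck-at-0, inverted output ✓; others ✗
  G8: stuck-at-0, inverted output ✓; others ✗
  G9: stuck-at-1, inverted output ✓; others ✗
Consistent faults: {G1 stuck-at-1, G1 inverted output, G5 stuck-at-1, G5 inverted output, G7 stuck-at-0, G7 inverted output, G8 stuck-at-0, G8 inverted output, G9 stuck-at-1, G9 inverted output} — 10 in all.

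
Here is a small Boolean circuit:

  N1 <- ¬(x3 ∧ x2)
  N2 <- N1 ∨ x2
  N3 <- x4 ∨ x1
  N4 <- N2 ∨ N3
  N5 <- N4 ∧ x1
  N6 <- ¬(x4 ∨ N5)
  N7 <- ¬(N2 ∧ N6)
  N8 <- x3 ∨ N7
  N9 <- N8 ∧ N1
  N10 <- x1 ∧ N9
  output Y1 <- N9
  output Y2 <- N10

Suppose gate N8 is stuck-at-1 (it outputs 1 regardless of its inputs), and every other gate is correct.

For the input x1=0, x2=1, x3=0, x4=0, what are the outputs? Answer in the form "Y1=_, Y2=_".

Propagate with N8 forced: N1=1, N2=1, N3=0, N4=1, N5=0, N6=1, N7=0, N8=1 [stuck-at-1], N9=1, N10=0.
So the outputs are Y1=1, Y2=0. (Without the fault they would be Y1=0, Y2=0.)

Y1=1, Y2=0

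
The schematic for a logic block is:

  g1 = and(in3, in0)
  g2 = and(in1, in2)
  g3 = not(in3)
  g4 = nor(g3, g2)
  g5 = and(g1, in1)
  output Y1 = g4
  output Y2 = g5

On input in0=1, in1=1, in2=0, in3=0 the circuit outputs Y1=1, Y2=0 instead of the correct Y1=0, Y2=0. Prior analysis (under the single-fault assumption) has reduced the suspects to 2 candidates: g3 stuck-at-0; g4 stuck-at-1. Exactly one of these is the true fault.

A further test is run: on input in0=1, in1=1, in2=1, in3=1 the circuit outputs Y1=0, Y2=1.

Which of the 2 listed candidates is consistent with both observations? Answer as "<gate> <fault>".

Evaluate each candidate on input in0=1, in1=1, in2=1, in3=1:
  g3 stuck-at-0: g1=1, g2=1, g3=0 [stuck-at-0], g4=0, g5=1 → Y1=0, Y2=1 — matches
  g4 stuck-at-1: g1=1, g2=1, g3=0, g4=1 [stuck-at-1], g5=1 → Y1=1, Y2=1 — eliminated
Only g3 stuck-at-0 reproduces the observed Y1=0, Y2=1.

g3 stuck-at-0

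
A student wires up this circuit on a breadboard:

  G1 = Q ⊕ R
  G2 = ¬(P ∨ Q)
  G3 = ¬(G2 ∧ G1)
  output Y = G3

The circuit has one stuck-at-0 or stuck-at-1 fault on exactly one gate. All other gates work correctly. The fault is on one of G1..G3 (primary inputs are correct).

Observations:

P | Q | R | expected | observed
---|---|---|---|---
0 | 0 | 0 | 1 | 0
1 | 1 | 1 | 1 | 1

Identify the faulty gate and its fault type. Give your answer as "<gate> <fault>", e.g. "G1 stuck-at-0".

G1 stuck-at-1

Fault-free values for test 1 (P=0, Q=0, R=0): G1=0, G2=1, G3=1, giving Y=1. Observed 0.
Test 1: faults giving observed 0 are {G1 stuck-at-1, G3 stuck-at-0}.
Test 2 (P=1, Q=1, R=1): fault-free G1=0, G2=0, G3=1 → 1; observed 1. Eliminates G3 stuck-at-0.
Only G1 stuck-at-1 is consistent with every test.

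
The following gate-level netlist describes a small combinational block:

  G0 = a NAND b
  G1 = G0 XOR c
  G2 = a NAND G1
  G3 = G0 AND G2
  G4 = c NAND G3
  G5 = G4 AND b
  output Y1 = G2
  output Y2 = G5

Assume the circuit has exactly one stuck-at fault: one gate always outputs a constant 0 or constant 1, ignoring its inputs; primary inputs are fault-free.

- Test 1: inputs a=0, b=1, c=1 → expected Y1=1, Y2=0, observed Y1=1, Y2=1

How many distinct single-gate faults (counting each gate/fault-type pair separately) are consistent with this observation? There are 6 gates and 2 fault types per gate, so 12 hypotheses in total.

4

Fault-free: G0=1, G1=0, G2=1, G3=1, G4=0, G5=0 → Y1=1, Y2=0. Observed Y1=1, Y2=1.
  G0 stuck-at-0: output Y1=1, Y2=1 ✓
  G0 stuck-at-1: output Y1=1, Y2=0 ✗
  G1 stuck-at-0: output Y1=1, Y2=0 ✗
  G1 stuck-at-1: output Y1=1, Y2=0 ✗
  G2 stuck-at-0: output Y1=0, Y2=1 ✗
  G2 stuck-at-1: output Y1=1, Y2=0 ✗
  G3 stuck-at-0: output Y1=1, Y2=1 ✓
  G3 stuck-at-1: output Y1=1, Y2=0 ✗
  G4 stuck-at-0: output Y1=1, Y2=0 ✗
  G4 stuck-at-1: output Y1=1, Y2=1 ✓
  G5 stuck-at-0: output Y1=1, Y2=0 ✗
  G5 stuck-at-1: output Y1=1, Y2=1 ✓
Consistent faults: {G0 stuck-at-0, G3 stuck-at-0, G4 stuck-at-1, G5 stuck-at-1} — 4 in all.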